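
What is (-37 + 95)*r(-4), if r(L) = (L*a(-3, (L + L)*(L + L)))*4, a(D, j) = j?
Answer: -59392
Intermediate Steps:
r(L) = 16*L³ (r(L) = (L*((L + L)*(L + L)))*4 = (L*((2*L)*(2*L)))*4 = (L*(4*L²))*4 = (4*L³)*4 = 16*L³)
(-37 + 95)*r(-4) = (-37 + 95)*(16*(-4)³) = 58*(16*(-64)) = 58*(-1024) = -59392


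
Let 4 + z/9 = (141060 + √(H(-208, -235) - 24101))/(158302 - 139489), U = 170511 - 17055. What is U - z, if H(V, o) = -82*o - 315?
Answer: 962125152/6271 - 3*I*√5146/6271 ≈ 1.5342e+5 - 0.034318*I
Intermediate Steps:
H(V, o) = -315 - 82*o
U = 153456
z = 197424/6271 + 3*I*√5146/6271 (z = -36 + 9*((141060 + √((-315 - 82*(-235)) - 24101))/(158302 - 139489)) = -36 + 9*((141060 + √((-315 + 19270) - 24101))/18813) = -36 + 9*((141060 + √(18955 - 24101))*(1/18813)) = -36 + 9*((141060 + √(-5146))*(1/18813)) = -36 + 9*((141060 + I*√5146)*(1/18813)) = -36 + 9*(47020/6271 + I*√5146/18813) = -36 + (423180/6271 + 3*I*√5146/6271) = 197424/6271 + 3*I*√5146/6271 ≈ 31.482 + 0.034318*I)
U - z = 153456 - (197424/6271 + 3*I*√5146/6271) = 153456 + (-197424/6271 - 3*I*√5146/6271) = 962125152/6271 - 3*I*√5146/6271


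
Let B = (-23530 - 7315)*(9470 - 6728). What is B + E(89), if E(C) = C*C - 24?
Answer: -84569093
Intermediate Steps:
E(C) = -24 + C² (E(C) = C² - 24 = -24 + C²)
B = -84576990 (B = -30845*2742 = -84576990)
B + E(89) = -84576990 + (-24 + 89²) = -84576990 + (-24 + 7921) = -84576990 + 7897 = -84569093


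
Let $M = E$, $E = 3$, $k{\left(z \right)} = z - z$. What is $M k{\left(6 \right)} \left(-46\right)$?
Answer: $0$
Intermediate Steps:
$k{\left(z \right)} = 0$
$M = 3$
$M k{\left(6 \right)} \left(-46\right) = 3 \cdot 0 \left(-46\right) = 0 \left(-46\right) = 0$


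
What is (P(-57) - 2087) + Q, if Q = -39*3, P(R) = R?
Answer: -2261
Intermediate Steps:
Q = -117
(P(-57) - 2087) + Q = (-57 - 2087) - 117 = -2144 - 117 = -2261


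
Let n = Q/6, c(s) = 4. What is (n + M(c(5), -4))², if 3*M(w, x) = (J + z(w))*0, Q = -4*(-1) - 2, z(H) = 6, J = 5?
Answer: ⅑ ≈ 0.11111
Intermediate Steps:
Q = 2 (Q = 4 - 2 = 2)
M(w, x) = 0 (M(w, x) = ((5 + 6)*0)/3 = (11*0)/3 = (⅓)*0 = 0)
n = ⅓ (n = 2/6 = 2*(⅙) = ⅓ ≈ 0.33333)
(n + M(c(5), -4))² = (⅓ + 0)² = (⅓)² = ⅑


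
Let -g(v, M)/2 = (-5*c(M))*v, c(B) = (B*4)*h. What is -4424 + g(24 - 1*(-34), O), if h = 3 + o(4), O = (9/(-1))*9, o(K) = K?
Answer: -1319864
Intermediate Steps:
O = -81 (O = (9*(-1))*9 = -9*9 = -81)
h = 7 (h = 3 + 4 = 7)
c(B) = 28*B (c(B) = (B*4)*7 = (4*B)*7 = 28*B)
g(v, M) = 280*M*v (g(v, M) = -2*(-140*M)*v = -(-280)*M*v = 280*M*v)
-4424 + g(24 - 1*(-34), O) = -4424 + 280*(-81)*(24 - 1*(-34)) = -4424 + 280*(-81)*(24 + 34) = -4424 + 280*(-81)*58 = -4424 - 1315440 = -1319864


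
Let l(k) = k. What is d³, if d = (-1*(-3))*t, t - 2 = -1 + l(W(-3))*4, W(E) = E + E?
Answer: -328509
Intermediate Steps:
W(E) = 2*E
t = -23 (t = 2 + (-1 + (2*(-3))*4) = 2 + (-1 - 6*4) = 2 + (-1 - 24) = 2 - 25 = -23)
d = -69 (d = -1*(-3)*(-23) = 3*(-23) = -69)
d³ = (-69)³ = -328509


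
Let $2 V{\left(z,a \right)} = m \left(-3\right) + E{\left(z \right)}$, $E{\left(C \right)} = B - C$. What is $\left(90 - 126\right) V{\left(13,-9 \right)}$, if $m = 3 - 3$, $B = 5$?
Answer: $144$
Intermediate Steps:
$m = 0$
$E{\left(C \right)} = 5 - C$
$V{\left(z,a \right)} = \frac{5}{2} - \frac{z}{2}$ ($V{\left(z,a \right)} = \frac{0 \left(-3\right) - \left(-5 + z\right)}{2} = \frac{0 - \left(-5 + z\right)}{2} = \frac{5 - z}{2} = \frac{5}{2} - \frac{z}{2}$)
$\left(90 - 126\right) V{\left(13,-9 \right)} = \left(90 - 126\right) \left(\frac{5}{2} - \frac{13}{2}\right) = - 36 \left(\frac{5}{2} - \frac{13}{2}\right) = \left(-36\right) \left(-4\right) = 144$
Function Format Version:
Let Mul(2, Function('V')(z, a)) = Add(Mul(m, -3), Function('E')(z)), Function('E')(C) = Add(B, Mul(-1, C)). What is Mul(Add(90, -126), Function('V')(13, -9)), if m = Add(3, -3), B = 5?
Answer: 144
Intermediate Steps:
m = 0
Function('E')(C) = Add(5, Mul(-1, C))
Function('V')(z, a) = Add(Rational(5, 2), Mul(Rational(-1, 2), z)) (Function('V')(z, a) = Mul(Rational(1, 2), Add(Mul(0, -3), Add(5, Mul(-1, z)))) = Mul(Rational(1, 2), Add(0, Add(5, Mul(-1, z)))) = Mul(Rational(1, 2), Add(5, Mul(-1, z))) = Add(Rational(5, 2), Mul(Rational(-1, 2), z)))
Mul(Add(90, -126), Function('V')(13, -9)) = Mul(Add(90, -126), Add(Rational(5, 2), Mul(Rational(-1, 2), 13))) = Mul(-36, Add(Rational(5, 2), Rational(-13, 2))) = Mul(-36, -4) = 144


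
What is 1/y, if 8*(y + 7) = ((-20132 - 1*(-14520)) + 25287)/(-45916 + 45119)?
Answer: -6376/64307 ≈ -0.099149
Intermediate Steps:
y = -64307/6376 (y = -7 + (((-20132 - 1*(-14520)) + 25287)/(-45916 + 45119))/8 = -7 + (((-20132 + 14520) + 25287)/(-797))/8 = -7 + ((-5612 + 25287)*(-1/797))/8 = -7 + (19675*(-1/797))/8 = -7 + (⅛)*(-19675/797) = -7 - 19675/6376 = -64307/6376 ≈ -10.086)
1/y = 1/(-64307/6376) = -6376/64307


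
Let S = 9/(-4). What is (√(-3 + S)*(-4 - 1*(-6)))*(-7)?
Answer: -7*I*√21 ≈ -32.078*I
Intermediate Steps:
S = -9/4 (S = 9*(-¼) = -9/4 ≈ -2.2500)
(√(-3 + S)*(-4 - 1*(-6)))*(-7) = (√(-3 - 9/4)*(-4 - 1*(-6)))*(-7) = (√(-21/4)*(-4 + 6))*(-7) = ((I*√21/2)*2)*(-7) = (I*√21)*(-7) = -7*I*√21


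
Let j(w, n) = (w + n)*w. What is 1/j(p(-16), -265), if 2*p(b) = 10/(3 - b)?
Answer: -361/25150 ≈ -0.014354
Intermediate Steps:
p(b) = 5/(3 - b) (p(b) = (10/(3 - b))/2 = 5/(3 - b))
j(w, n) = w*(n + w) (j(w, n) = (n + w)*w = w*(n + w))
1/j(p(-16), -265) = 1/((-5/(-3 - 16))*(-265 - 5/(-3 - 16))) = 1/((-5/(-19))*(-265 - 5/(-19))) = 1/((-5*(-1/19))*(-265 - 5*(-1/19))) = 1/(5*(-265 + 5/19)/19) = 1/((5/19)*(-5030/19)) = 1/(-25150/361) = -361/25150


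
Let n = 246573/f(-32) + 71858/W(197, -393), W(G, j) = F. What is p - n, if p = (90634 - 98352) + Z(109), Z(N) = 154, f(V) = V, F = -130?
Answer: 1443853/2080 ≈ 694.16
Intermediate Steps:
W(G, j) = -130
n = -17176973/2080 (n = 246573/(-32) + 71858/(-130) = 246573*(-1/32) + 71858*(-1/130) = -246573/32 - 35929/65 = -17176973/2080 ≈ -8258.2)
p = -7564 (p = (90634 - 98352) + 154 = -7718 + 154 = -7564)
p - n = -7564 - 1*(-17176973/2080) = -7564 + 17176973/2080 = 1443853/2080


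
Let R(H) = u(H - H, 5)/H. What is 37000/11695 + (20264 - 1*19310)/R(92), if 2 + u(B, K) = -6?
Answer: -25653769/2339 ≈ -10968.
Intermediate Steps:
u(B, K) = -8 (u(B, K) = -2 - 6 = -8)
R(H) = -8/H
37000/11695 + (20264 - 1*19310)/R(92) = 37000/11695 + (20264 - 1*19310)/((-8/92)) = 37000*(1/11695) + (20264 - 19310)/((-8*1/92)) = 7400/2339 + 954/(-2/23) = 7400/2339 + 954*(-23/2) = 7400/2339 - 10971 = -25653769/2339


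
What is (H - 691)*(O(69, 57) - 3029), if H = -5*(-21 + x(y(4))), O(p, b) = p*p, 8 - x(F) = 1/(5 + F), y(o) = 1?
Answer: -3248366/3 ≈ -1.0828e+6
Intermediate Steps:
x(F) = 8 - 1/(5 + F)
O(p, b) = p²
H = 395/6 (H = -5*(-21 + (39 + 8*1)/(5 + 1)) = -5*(-21 + (39 + 8)/6) = -5*(-21 + (⅙)*47) = -5*(-21 + 47/6) = -5*(-79/6) = 395/6 ≈ 65.833)
(H - 691)*(O(69, 57) - 3029) = (395/6 - 691)*(69² - 3029) = -3751*(4761 - 3029)/6 = -3751/6*1732 = -3248366/3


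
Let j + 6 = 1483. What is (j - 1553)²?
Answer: 5776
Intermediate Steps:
j = 1477 (j = -6 + 1483 = 1477)
(j - 1553)² = (1477 - 1553)² = (-76)² = 5776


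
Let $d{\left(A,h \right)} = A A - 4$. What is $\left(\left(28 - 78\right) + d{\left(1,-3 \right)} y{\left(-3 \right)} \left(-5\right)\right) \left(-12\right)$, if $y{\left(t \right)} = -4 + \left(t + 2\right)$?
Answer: $1500$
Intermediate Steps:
$y{\left(t \right)} = -2 + t$ ($y{\left(t \right)} = -4 + \left(2 + t\right) = -2 + t$)
$d{\left(A,h \right)} = -4 + A^{2}$ ($d{\left(A,h \right)} = A^{2} - 4 = -4 + A^{2}$)
$\left(\left(28 - 78\right) + d{\left(1,-3 \right)} y{\left(-3 \right)} \left(-5\right)\right) \left(-12\right) = \left(\left(28 - 78\right) + \left(-4 + 1^{2}\right) \left(-2 - 3\right) \left(-5\right)\right) \left(-12\right) = \left(\left(28 - 78\right) + \left(-4 + 1\right) \left(-5\right) \left(-5\right)\right) \left(-12\right) = \left(-50 + \left(-3\right) \left(-5\right) \left(-5\right)\right) \left(-12\right) = \left(-50 + 15 \left(-5\right)\right) \left(-12\right) = \left(-50 - 75\right) \left(-12\right) = \left(-125\right) \left(-12\right) = 1500$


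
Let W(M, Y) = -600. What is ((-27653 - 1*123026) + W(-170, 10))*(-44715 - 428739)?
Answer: 71623647666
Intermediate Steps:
((-27653 - 1*123026) + W(-170, 10))*(-44715 - 428739) = ((-27653 - 1*123026) - 600)*(-44715 - 428739) = ((-27653 - 123026) - 600)*(-473454) = (-150679 - 600)*(-473454) = -151279*(-473454) = 71623647666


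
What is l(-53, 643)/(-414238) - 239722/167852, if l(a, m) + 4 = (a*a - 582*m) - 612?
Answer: -4606934840/8691334597 ≈ -0.53006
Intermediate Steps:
l(a, m) = -616 + a**2 - 582*m (l(a, m) = -4 + ((a*a - 582*m) - 612) = -4 + ((a**2 - 582*m) - 612) = -4 + (-612 + a**2 - 582*m) = -616 + a**2 - 582*m)
l(-53, 643)/(-414238) - 239722/167852 = (-616 + (-53)**2 - 582*643)/(-414238) - 239722/167852 = (-616 + 2809 - 374226)*(-1/414238) - 239722*1/167852 = -372033*(-1/414238) - 119861/83926 = 372033/414238 - 119861/83926 = -4606934840/8691334597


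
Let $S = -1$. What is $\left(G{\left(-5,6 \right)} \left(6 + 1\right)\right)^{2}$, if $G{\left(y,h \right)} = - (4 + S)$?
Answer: $441$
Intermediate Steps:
$G{\left(y,h \right)} = -3$ ($G{\left(y,h \right)} = - (4 - 1) = \left(-1\right) 3 = -3$)
$\left(G{\left(-5,6 \right)} \left(6 + 1\right)\right)^{2} = \left(- 3 \left(6 + 1\right)\right)^{2} = \left(\left(-3\right) 7\right)^{2} = \left(-21\right)^{2} = 441$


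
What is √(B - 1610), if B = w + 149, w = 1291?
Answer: I*√170 ≈ 13.038*I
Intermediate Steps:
B = 1440 (B = 1291 + 149 = 1440)
√(B - 1610) = √(1440 - 1610) = √(-170) = I*√170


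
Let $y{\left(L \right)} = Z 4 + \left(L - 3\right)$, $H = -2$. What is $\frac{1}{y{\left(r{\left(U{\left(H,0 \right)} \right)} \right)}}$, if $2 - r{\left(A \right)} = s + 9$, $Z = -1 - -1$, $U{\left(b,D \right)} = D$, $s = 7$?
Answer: $- \frac{1}{17} \approx -0.058824$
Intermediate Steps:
$Z = 0$ ($Z = -1 + 1 = 0$)
$r{\left(A \right)} = -14$ ($r{\left(A \right)} = 2 - \left(7 + 9\right) = 2 - 16 = -14$)
$y{\left(L \right)} = -3 + L$ ($y{\left(L \right)} = 0 \cdot 4 + \left(L - 3\right) = 0 + \left(-3 + L\right) = -3 + L$)
$\frac{1}{y{\left(r{\left(U{\left(H,0 \right)} \right)} \right)}} = \frac{1}{-3 - 14} = \frac{1}{-17} = - \frac{1}{17}$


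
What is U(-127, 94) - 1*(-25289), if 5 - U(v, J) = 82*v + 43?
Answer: 35665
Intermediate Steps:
U(v, J) = -38 - 82*v (U(v, J) = 5 - (82*v + 43) = 5 - (43 + 82*v) = 5 + (-43 - 82*v) = -38 - 82*v)
U(-127, 94) - 1*(-25289) = (-38 - 82*(-127)) - 1*(-25289) = (-38 + 10414) + 25289 = 10376 + 25289 = 35665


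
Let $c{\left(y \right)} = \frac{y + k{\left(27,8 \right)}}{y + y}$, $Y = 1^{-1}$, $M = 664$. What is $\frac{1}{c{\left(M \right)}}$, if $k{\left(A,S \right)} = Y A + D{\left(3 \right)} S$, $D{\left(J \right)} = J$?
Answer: $\frac{1328}{715} \approx 1.8573$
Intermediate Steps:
$Y = 1$
$k{\left(A,S \right)} = A + 3 S$ ($k{\left(A,S \right)} = 1 A + 3 S = A + 3 S$)
$c{\left(y \right)} = \frac{51 + y}{2 y}$ ($c{\left(y \right)} = \frac{y + \left(27 + 3 \cdot 8\right)}{y + y} = \frac{y + \left(27 + 24\right)}{2 y} = \left(y + 51\right) \frac{1}{2 y} = \left(51 + y\right) \frac{1}{2 y} = \frac{51 + y}{2 y}$)
$\frac{1}{c{\left(M \right)}} = \frac{1}{\frac{1}{2} \cdot \frac{1}{664} \left(51 + 664\right)} = \frac{1}{\frac{1}{2} \cdot \frac{1}{664} \cdot 715} = \frac{1}{\frac{715}{1328}} = \frac{1328}{715}$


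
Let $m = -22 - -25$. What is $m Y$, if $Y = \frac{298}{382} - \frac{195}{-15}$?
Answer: $\frac{7896}{191} \approx 41.34$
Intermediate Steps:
$Y = \frac{2632}{191}$ ($Y = 298 \cdot \frac{1}{382} - -13 = \frac{149}{191} + 13 = \frac{2632}{191} \approx 13.78$)
$m = 3$ ($m = -22 + \left(-3 + 28\right) = -22 + 25 = 3$)
$m Y = 3 \cdot \frac{2632}{191} = \frac{7896}{191}$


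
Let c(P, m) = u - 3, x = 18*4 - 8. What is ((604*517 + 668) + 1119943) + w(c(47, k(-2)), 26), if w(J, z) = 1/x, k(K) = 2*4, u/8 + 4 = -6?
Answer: 91704257/64 ≈ 1.4329e+6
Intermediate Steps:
u = -80 (u = -32 + 8*(-6) = -32 - 48 = -80)
x = 64 (x = 72 - 8 = 64)
k(K) = 8
c(P, m) = -83 (c(P, m) = -80 - 3 = -83)
w(J, z) = 1/64
((604*517 + 668) + 1119943) + w(c(47, k(-2)), 26) = ((604*517 + 668) + 1119943) + 1/64 = ((312268 + 668) + 1119943) + 1/64 = (312936 + 1119943) + 1/64 = 1432879 + 1/64 = 91704257/64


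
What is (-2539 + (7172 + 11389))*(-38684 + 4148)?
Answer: -553335792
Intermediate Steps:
(-2539 + (7172 + 11389))*(-38684 + 4148) = (-2539 + 18561)*(-34536) = 16022*(-34536) = -553335792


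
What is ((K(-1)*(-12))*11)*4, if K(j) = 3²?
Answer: -4752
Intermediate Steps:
K(j) = 9
((K(-1)*(-12))*11)*4 = ((9*(-12))*11)*4 = -108*11*4 = -1188*4 = -4752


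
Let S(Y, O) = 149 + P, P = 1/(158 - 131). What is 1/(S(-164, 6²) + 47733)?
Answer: 27/1292815 ≈ 2.0885e-5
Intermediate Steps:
P = 1/27 ≈ 0.037037
S(Y, O) = 4024/27 (S(Y, O) = 149 + 1/27 = 4024/27)
1/(S(-164, 6²) + 47733) = 1/(4024/27 + 47733) = 1/(1292815/27) = 27/1292815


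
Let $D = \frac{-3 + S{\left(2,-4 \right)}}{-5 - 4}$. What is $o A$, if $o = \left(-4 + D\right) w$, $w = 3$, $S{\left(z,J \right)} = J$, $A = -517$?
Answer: $\frac{14993}{3} \approx 4997.7$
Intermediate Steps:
$D = \frac{7}{9}$ ($D = \frac{-3 - 4}{-5 - 4} = - \frac{7}{-9} = \left(-7\right) \left(- \frac{1}{9}\right) = \frac{7}{9} \approx 0.77778$)
$o = - \frac{29}{3}$ ($o = \left(-4 + \frac{7}{9}\right) 3 = \left(- \frac{29}{9}\right) 3 = - \frac{29}{3} \approx -9.6667$)
$o A = \left(- \frac{29}{3}\right) \left(-517\right) = \frac{14993}{3}$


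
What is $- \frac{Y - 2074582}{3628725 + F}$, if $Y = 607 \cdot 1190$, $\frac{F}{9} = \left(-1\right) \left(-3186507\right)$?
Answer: $\frac{338063}{8076822} \approx 0.041856$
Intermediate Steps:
$F = 28678563$ ($F = 9 \left(\left(-1\right) \left(-3186507\right)\right) = 9 \cdot 3186507 = 28678563$)
$Y = 722330$
$- \frac{Y - 2074582}{3628725 + F} = - \frac{722330 - 2074582}{3628725 + 28678563} = - \frac{722330 - 2074582}{32307288} = - \frac{-1352252}{32307288} = \left(-1\right) \left(- \frac{338063}{8076822}\right) = \frac{338063}{8076822}$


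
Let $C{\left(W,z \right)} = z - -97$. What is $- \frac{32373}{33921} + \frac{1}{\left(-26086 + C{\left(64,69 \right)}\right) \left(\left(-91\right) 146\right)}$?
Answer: $- \frac{1238710108871}{1297942289280} \approx -0.95436$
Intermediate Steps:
$C{\left(W,z \right)} = 97 + z$ ($C{\left(W,z \right)} = z + 97 = 97 + z$)
$- \frac{32373}{33921} + \frac{1}{\left(-26086 + C{\left(64,69 \right)}\right) \left(\left(-91\right) 146\right)} = - \frac{32373}{33921} + \frac{1}{\left(-26086 + \left(97 + 69\right)\right) \left(\left(-91\right) 146\right)} = \left(-32373\right) \frac{1}{33921} + \frac{1}{\left(-26086 + 166\right) \left(-13286\right)} = - \frac{3597}{3769} + \frac{1}{-25920} \left(- \frac{1}{13286}\right) = - \frac{3597}{3769} - - \frac{1}{344373120} = - \frac{3597}{3769} + \frac{1}{344373120} = - \frac{1238710108871}{1297942289280}$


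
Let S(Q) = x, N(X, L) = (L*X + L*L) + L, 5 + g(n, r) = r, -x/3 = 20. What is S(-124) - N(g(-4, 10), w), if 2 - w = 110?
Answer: -11076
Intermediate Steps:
w = -108 (w = 2 - 1*110 = 2 - 110 = -108)
x = -60 (x = -3*20 = -60)
g(n, r) = -5 + r
N(X, L) = L + L**2 + L*X (N(X, L) = (L*X + L**2) + L = (L**2 + L*X) + L = L + L**2 + L*X)
S(Q) = -60
S(-124) - N(g(-4, 10), w) = -60 - (-108)*(1 - 108 + (-5 + 10)) = -60 - (-108)*(1 - 108 + 5) = -60 - (-108)*(-102) = -60 - 1*11016 = -60 - 11016 = -11076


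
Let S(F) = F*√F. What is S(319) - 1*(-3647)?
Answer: 3647 + 319*√319 ≈ 9344.5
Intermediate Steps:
S(F) = F^(3/2)
S(319) - 1*(-3647) = 319^(3/2) - 1*(-3647) = 319*√319 + 3647 = 3647 + 319*√319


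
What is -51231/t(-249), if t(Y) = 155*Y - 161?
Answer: 51231/38756 ≈ 1.3219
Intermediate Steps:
t(Y) = -161 + 155*Y
-51231/t(-249) = -51231/(-161 + 155*(-249)) = -51231/(-161 - 38595) = -51231/(-38756) = -51231*(-1/38756) = 51231/38756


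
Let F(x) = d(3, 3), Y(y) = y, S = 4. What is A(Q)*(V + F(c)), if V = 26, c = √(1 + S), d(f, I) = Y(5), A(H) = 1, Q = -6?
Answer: 31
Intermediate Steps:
d(f, I) = 5
c = √5 (c = √(1 + 4) = √5 ≈ 2.2361)
F(x) = 5
A(Q)*(V + F(c)) = 1*(26 + 5) = 1*31 = 31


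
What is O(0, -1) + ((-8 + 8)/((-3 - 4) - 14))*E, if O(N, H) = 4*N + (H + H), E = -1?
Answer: -2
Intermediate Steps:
O(N, H) = 2*H + 4*N (O(N, H) = 4*N + 2*H = 2*H + 4*N)
O(0, -1) + ((-8 + 8)/((-3 - 4) - 14))*E = (2*(-1) + 4*0) + ((-8 + 8)/((-3 - 4) - 14))*(-1) = (-2 + 0) + (0/(-7 - 14))*(-1) = -2 + (0/(-21))*(-1) = -2 + (0*(-1/21))*(-1) = -2 + 0*(-1) = -2 + 0 = -2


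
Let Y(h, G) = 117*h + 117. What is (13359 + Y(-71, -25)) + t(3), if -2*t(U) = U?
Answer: 10335/2 ≈ 5167.5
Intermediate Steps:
Y(h, G) = 117 + 117*h
t(U) = -U/2
(13359 + Y(-71, -25)) + t(3) = (13359 + (117 + 117*(-71))) - 1/2*3 = (13359 + (117 - 8307)) - 3/2 = (13359 - 8190) - 3/2 = 5169 - 3/2 = 10335/2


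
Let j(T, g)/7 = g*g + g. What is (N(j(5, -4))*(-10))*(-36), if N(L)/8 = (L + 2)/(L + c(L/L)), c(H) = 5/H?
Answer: 247680/89 ≈ 2782.9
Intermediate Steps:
j(T, g) = 7*g + 7*g² (j(T, g) = 7*(g*g + g) = 7*(g² + g) = 7*(g + g²) = 7*g + 7*g²)
N(L) = 8*(2 + L)/(5 + L) (N(L) = 8*((L + 2)/(L + 5/((L/L)))) = 8*((2 + L)/(L + 5/1)) = 8*((2 + L)/(L + 5*1)) = 8*((2 + L)/(L + 5)) = 8*((2 + L)/(5 + L)) = 8*(2 + L)/(5 + L))
(N(j(5, -4))*(-10))*(-36) = ((8*(2 + 7*(-4)*(1 - 4))/(5 + 7*(-4)*(1 - 4)))*(-10))*(-36) = ((8*(2 + 7*(-4)*(-3))/(5 + 7*(-4)*(-3)))*(-10))*(-36) = ((8*(2 + 84)/(5 + 84))*(-10))*(-36) = ((8*86/89)*(-10))*(-36) = ((8*(1/89)*86)*(-10))*(-36) = ((688/89)*(-10))*(-36) = -6880/89*(-36) = 247680/89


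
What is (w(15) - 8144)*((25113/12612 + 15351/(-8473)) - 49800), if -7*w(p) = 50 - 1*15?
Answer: 14455463100116429/35620492 ≈ 4.0582e+8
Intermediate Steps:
w(p) = -5 (w(p) = -(50 - 1*15)/7 = -(50 - 15)/7 = -⅐*35 = -5)
(w(15) - 8144)*((25113/12612 + 15351/(-8473)) - 49800) = (-5 - 8144)*((25113/12612 + 15351/(-8473)) - 49800) = -8149*((25113*(1/12612) + 15351*(-1/8473)) - 49800) = -8149*((8371/4204 - 15351/8473) - 49800) = -8149*(6391879/35620492 - 49800) = -8149*(-1773894109721/35620492) = 14455463100116429/35620492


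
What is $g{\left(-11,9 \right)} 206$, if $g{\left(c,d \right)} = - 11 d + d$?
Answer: $-18540$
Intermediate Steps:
$g{\left(c,d \right)} = - 10 d$
$g{\left(-11,9 \right)} 206 = \left(-10\right) 9 \cdot 206 = \left(-90\right) 206 = -18540$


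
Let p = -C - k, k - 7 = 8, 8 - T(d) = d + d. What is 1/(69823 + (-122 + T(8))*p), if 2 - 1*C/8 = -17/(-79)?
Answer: 79/5816707 ≈ 1.3582e-5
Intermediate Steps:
T(d) = 8 - 2*d (T(d) = 8 - (d + d) = 8 - 2*d)
C = 1128/79 (C = 16 - (-136)/(-79) = 16 - (-136)*(-1)/79 = 16 - 8*17/79 = 16 - 136/79 = 1128/79 ≈ 14.278)
k = 15 (k = 7 + 8 = 15)
p = -2313/79 (p = -1*1128/79 - 1*15 = -1128/79 - 15 = -2313/79 ≈ -29.278)
1/(69823 + (-122 + T(8))*p) = 1/(69823 + (-122 + (8 - 2*8))*(-2313/79)) = 1/(69823 + (-122 + (8 - 16))*(-2313/79)) = 1/(69823 + (-122 - 8)*(-2313/79)) = 1/(69823 - 130*(-2313/79)) = 1/(69823 + 300690/79) = 1/(5816707/79) = 79/5816707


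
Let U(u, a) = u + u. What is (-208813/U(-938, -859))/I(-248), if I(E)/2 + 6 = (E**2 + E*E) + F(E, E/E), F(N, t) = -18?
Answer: 208813/461435968 ≈ 0.00045253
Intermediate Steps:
U(u, a) = 2*u
I(E) = -48 + 4*E**2 (I(E) = -12 + 2*((E**2 + E*E) - 18) = -12 + 2*((E**2 + E**2) - 18) = -12 + 2*(2*E**2 - 18) = -12 + 2*(-18 + 2*E**2) = -12 + (-36 + 4*E**2) = -48 + 4*E**2)
(-208813/U(-938, -859))/I(-248) = (-208813/(2*(-938)))/(-48 + 4*(-248)**2) = (-208813/(-1876))/(-48 + 4*61504) = (-208813*(-1/1876))/(-48 + 246016) = (208813/1876)/245968 = (208813/1876)*(1/245968) = 208813/461435968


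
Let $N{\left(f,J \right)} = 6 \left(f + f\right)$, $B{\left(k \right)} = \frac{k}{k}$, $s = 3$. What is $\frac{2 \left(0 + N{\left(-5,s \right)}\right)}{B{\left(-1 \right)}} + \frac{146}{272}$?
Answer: $- \frac{16247}{136} \approx -119.46$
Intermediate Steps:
$B{\left(k \right)} = 1$
$N{\left(f,J \right)} = 12 f$ ($N{\left(f,J \right)} = 6 \cdot 2 f = 12 f$)
$\frac{2 \left(0 + N{\left(-5,s \right)}\right)}{B{\left(-1 \right)}} + \frac{146}{272} = \frac{2 \left(0 + 12 \left(-5\right)\right)}{1} + \frac{146}{272} = 2 \left(0 - 60\right) 1 + 146 \cdot \frac{1}{272} = 2 \left(-60\right) 1 + \frac{73}{136} = \left(-120\right) 1 + \frac{73}{136} = -120 + \frac{73}{136} = - \frac{16247}{136}$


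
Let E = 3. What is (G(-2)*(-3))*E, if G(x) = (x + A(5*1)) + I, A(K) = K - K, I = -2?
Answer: 36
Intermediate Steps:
A(K) = 0
G(x) = -2 + x (G(x) = (x + 0) - 2 = x - 2 = -2 + x)
(G(-2)*(-3))*E = ((-2 - 2)*(-3))*3 = -4*(-3)*3 = 12*3 = 36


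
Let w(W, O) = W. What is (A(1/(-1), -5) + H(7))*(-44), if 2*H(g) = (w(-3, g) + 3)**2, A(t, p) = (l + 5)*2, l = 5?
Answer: -880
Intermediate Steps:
A(t, p) = 20 (A(t, p) = (5 + 5)*2 = 10*2 = 20)
H(g) = 0 (H(g) = (-3 + 3)**2/2 = (1/2)*0**2 = (1/2)*0 = 0)
(A(1/(-1), -5) + H(7))*(-44) = (20 + 0)*(-44) = 20*(-44) = -880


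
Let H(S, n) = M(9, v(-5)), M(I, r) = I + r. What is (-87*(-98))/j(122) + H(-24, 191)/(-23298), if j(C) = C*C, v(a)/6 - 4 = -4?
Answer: 8271033/14448643 ≈ 0.57244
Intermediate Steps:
v(a) = 0 (v(a) = 24 + 6*(-4) = 24 - 24 = 0)
H(S, n) = 9 (H(S, n) = 9 + 0 = 9)
j(C) = C**2
(-87*(-98))/j(122) + H(-24, 191)/(-23298) = (-87*(-98))/(122**2) + 9/(-23298) = 8526/14884 + 9*(-1/23298) = 8526*(1/14884) - 3/7766 = 4263/7442 - 3/7766 = 8271033/14448643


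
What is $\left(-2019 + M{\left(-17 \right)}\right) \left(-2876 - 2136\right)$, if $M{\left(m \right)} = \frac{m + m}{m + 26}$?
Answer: $\frac{91243460}{9} \approx 1.0138 \cdot 10^{7}$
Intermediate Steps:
$M{\left(m \right)} = \frac{2 m}{26 + m}$
$\left(-2019 + M{\left(-17 \right)}\right) \left(-2876 - 2136\right) = \left(-2019 + 2 \left(-17\right) \frac{1}{26 - 17}\right) \left(-2876 - 2136\right) = \left(-2019 + 2 \left(-17\right) \frac{1}{9}\right) \left(-5012\right) = \left(-2019 - \frac{34}{9}\right) \left(-5012\right) = \left(- \frac{18205}{9}\right) \left(-5012\right) = \frac{91243460}{9}$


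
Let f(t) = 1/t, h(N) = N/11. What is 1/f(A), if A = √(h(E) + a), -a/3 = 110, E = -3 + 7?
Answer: 7*I*√814/11 ≈ 18.156*I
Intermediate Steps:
E = 4
h(N) = N/11 (h(N) = N*(1/11) = N/11)
a = -330 (a = -3*110 = -330)
A = 7*I*√814/11 (A = √((1/11)*4 - 330) = √(4/11 - 330) = √(-3626/11) = 7*I*√814/11 ≈ 18.156*I)
1/f(A) = 1/(1/(7*I*√814/11)) = 1/(-I*√814/518) = 7*I*√814/11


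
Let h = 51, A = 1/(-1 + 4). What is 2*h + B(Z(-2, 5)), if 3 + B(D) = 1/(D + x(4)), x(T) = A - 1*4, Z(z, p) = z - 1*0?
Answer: 1680/17 ≈ 98.823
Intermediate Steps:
A = ⅓ (A = 1/3 = ⅓ ≈ 0.33333)
Z(z, p) = z (Z(z, p) = z + 0 = z)
x(T) = -11/3 (x(T) = ⅓ - 1*4 = ⅓ - 4 = -11/3)
B(D) = -3 + 1/(-11/3 + D) (B(D) = -3 + 1/(D - 11/3) = -3 + 1/(-11/3 + D))
2*h + B(Z(-2, 5)) = 2*51 + 9*(4 - 1*(-2))/(-11 + 3*(-2)) = 102 + 9*(4 + 2)/(-11 - 6) = 102 + 9*6/(-17) = 102 + 9*(-1/17)*6 = 102 - 54/17 = 1680/17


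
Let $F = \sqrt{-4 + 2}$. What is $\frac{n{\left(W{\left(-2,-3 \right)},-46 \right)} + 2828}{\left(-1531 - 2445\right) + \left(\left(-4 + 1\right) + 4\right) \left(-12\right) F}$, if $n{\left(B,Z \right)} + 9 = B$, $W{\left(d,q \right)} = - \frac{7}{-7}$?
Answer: $- \frac{350385}{494027} + \frac{2115 i \sqrt{2}}{988054} \approx -0.70924 + 0.0030272 i$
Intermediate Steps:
$W{\left(d,q \right)} = 1$ ($W{\left(d,q \right)} = \left(-7\right) \left(- \frac{1}{7}\right) = 1$)
$F = i \sqrt{2}$ ($F = \sqrt{-2} = i \sqrt{2} \approx 1.4142 i$)
$n{\left(B,Z \right)} = -9 + B$
$\frac{n{\left(W{\left(-2,-3 \right)},-46 \right)} + 2828}{\left(-1531 - 2445\right) + \left(\left(-4 + 1\right) + 4\right) \left(-12\right) F} = \frac{\left(-9 + 1\right) + 2828}{\left(-1531 - 2445\right) + \left(\left(-4 + 1\right) + 4\right) \left(-12\right) i \sqrt{2}} = \frac{-8 + 2828}{\left(-1531 - 2445\right) + \left(-3 + 4\right) \left(-12\right) i \sqrt{2}} = \frac{2820}{-3976 + 1 \left(-12\right) i \sqrt{2}} = \frac{2820}{-3976 - 12 i \sqrt{2}}$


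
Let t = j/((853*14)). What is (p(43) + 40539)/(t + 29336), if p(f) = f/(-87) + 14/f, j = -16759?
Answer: 1811073181456/1310523749973 ≈ 1.3819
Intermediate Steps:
t = -16759/11942 (t = -16759/(853*14) = -16759/11942 ≈ -1.4034)
p(f) = 14/f - f/87 (p(f) = f*(-1/87) + 14/f = -f/87 + 14/f = 14/f - f/87)
(p(43) + 40539)/(t + 29336) = ((14/43 - 1/87*43) + 40539)/(-16759/11942 + 29336) = ((14*(1/43) - 43/87) + 40539)/(350313753/11942) = ((14/43 - 43/87) + 40539)*(11942/350313753) = (-631/3741 + 40539)*(11942/350313753) = (151655768/3741)*(11942/350313753) = 1811073181456/1310523749973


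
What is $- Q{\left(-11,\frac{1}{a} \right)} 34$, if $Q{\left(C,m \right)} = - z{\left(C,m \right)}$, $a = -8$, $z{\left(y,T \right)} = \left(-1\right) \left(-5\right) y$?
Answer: $-1870$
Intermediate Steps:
$z{\left(y,T \right)} = 5 y$
$Q{\left(C,m \right)} = - 5 C$
$- Q{\left(-11,\frac{1}{a} \right)} 34 = - \left(-5\right) \left(-11\right) 34 = - 55 \cdot 34 = \left(-1\right) 1870 = -1870$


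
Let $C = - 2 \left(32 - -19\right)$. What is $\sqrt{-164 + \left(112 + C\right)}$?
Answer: $i \sqrt{154} \approx 12.41 i$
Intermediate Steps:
$C = -102$ ($C = - 2 \left(32 + 19\right) = \left(-2\right) 51 = -102$)
$\sqrt{-164 + \left(112 + C\right)} = \sqrt{-164 + \left(112 - 102\right)} = \sqrt{-164 + 10} = \sqrt{-154} = i \sqrt{154}$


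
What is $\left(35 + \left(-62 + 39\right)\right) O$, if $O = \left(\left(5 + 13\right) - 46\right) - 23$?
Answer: $-612$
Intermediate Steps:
$O = -51$ ($O = \left(18 - 46\right) - 23 = -28 - 23 = -51$)
$\left(35 + \left(-62 + 39\right)\right) O = \left(35 + \left(-62 + 39\right)\right) \left(-51\right) = \left(35 - 23\right) \left(-51\right) = 12 \left(-51\right) = -612$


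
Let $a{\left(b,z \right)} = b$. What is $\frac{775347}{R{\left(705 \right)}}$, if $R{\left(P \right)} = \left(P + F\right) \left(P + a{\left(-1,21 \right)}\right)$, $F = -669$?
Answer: $\frac{258449}{8448} \approx 30.593$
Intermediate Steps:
$R{\left(P \right)} = \left(-1 + P\right) \left(-669 + P\right)$ ($R{\left(P \right)} = \left(P - 669\right) \left(P - 1\right) = \left(-669 + P\right) \left(-1 + P\right) = \left(-1 + P\right) \left(-669 + P\right)$)
$\frac{775347}{R{\left(705 \right)}} = \frac{775347}{669 + 705^{2} - 472350} = \frac{775347}{669 + 497025 - 472350} = \frac{775347}{25344} = 775347 \cdot \frac{1}{25344} = \frac{258449}{8448}$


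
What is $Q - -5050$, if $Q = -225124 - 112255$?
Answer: $-332329$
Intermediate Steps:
$Q = -337379$ ($Q = -225124 - 112255 = -337379$)
$Q - -5050 = -337379 - -5050 = -337379 + 5050 = -332329$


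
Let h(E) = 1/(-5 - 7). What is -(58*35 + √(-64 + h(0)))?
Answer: -2030 - I*√2307/6 ≈ -2030.0 - 8.0052*I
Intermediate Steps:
h(E) = -1/12 (h(E) = 1/(-12) = -1/12)
-(58*35 + √(-64 + h(0))) = -(58*35 + √(-64 - 1/12)) = -(2030 + √(-769/12)) = -(2030 + I*√2307/6) = -2030 - I*√2307/6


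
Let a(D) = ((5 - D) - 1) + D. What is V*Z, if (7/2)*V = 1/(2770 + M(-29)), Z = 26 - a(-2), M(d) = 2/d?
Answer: 319/140574 ≈ 0.0022693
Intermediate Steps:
a(D) = 4 (a(D) = (4 - D) + D = 4)
Z = 22 (Z = 26 - 1*4 = 26 - 4 = 22)
V = 29/281148 (V = 2/(7*(2770 + 2/(-29))) = 2/(7*(2770 + 2*(-1/29))) = 2/(7*(2770 - 2/29)) = 2/(7*(80328/29)) = (2/7)*(29/80328) = 29/281148 ≈ 0.00010315)
V*Z = (29/281148)*22 = 319/140574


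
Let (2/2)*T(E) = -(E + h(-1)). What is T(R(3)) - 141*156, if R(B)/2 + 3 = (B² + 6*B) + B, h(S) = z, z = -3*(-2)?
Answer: -22056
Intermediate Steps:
z = 6
h(S) = 6
R(B) = -6 + 2*B² + 14*B (R(B) = -6 + 2*((B² + 6*B) + B) = -6 + 2*(B² + 7*B) = -6 + (2*B² + 14*B) = -6 + 2*B² + 14*B)
T(E) = -6 - E (T(E) = -(E + 6) = -(6 + E) = -6 - E)
T(R(3)) - 141*156 = (-6 - (-6 + 2*3² + 14*3)) - 141*156 = (-6 - (-6 + 2*9 + 42)) - 21996 = (-6 - (-6 + 18 + 42)) - 21996 = (-6 - 1*54) - 21996 = (-6 - 54) - 21996 = -60 - 21996 = -22056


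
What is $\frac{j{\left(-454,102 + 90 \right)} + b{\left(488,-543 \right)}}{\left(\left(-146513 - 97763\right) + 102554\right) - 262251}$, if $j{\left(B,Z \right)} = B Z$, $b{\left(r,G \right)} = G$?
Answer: $\frac{87711}{403973} \approx 0.21712$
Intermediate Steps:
$\frac{j{\left(-454,102 + 90 \right)} + b{\left(488,-543 \right)}}{\left(\left(-146513 - 97763\right) + 102554\right) - 262251} = \frac{- 454 \left(102 + 90\right) - 543}{\left(\left(-146513 - 97763\right) + 102554\right) - 262251} = \frac{\left(-454\right) 192 - 543}{\left(-244276 + 102554\right) - 262251} = \frac{-87168 - 543}{-141722 - 262251} = - \frac{87711}{-403973} = \left(-87711\right) \left(- \frac{1}{403973}\right) = \frac{87711}{403973}$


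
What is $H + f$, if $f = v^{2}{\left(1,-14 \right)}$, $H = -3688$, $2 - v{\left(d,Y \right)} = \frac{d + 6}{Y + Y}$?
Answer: $- \frac{58927}{16} \approx -3682.9$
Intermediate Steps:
$v{\left(d,Y \right)} = 2 - \frac{6 + d}{2 Y}$ ($v{\left(d,Y \right)} = 2 - \frac{d + 6}{Y + Y} = 2 - \frac{6 + d}{2 Y}$)
$f = \frac{81}{16}$ ($f = \left(\frac{-6 - 1 + 4 \left(-14\right)}{2 \left(-14\right)}\right)^{2} = \left(\frac{1}{2} \left(- \frac{1}{14}\right) \left(-6 - 1 - 56\right)\right)^{2} = \left(\frac{1}{2} \left(- \frac{1}{14}\right) \left(-63\right)\right)^{2} = \left(\frac{9}{4}\right)^{2} = \frac{81}{16} \approx 5.0625$)
$H + f = -3688 + \frac{81}{16} = - \frac{58927}{16}$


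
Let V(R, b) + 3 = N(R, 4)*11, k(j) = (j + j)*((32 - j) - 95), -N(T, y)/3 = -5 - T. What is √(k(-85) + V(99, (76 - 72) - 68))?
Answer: I*√311 ≈ 17.635*I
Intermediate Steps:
N(T, y) = 15 + 3*T (N(T, y) = -3*(-5 - T) = 15 + 3*T)
k(j) = 2*j*(-63 - j) (k(j) = (2*j)*(-63 - j) = 2*j*(-63 - j))
V(R, b) = 162 + 33*R (V(R, b) = -3 + (15 + 3*R)*11 = -3 + (165 + 33*R) = 162 + 33*R)
√(k(-85) + V(99, (76 - 72) - 68)) = √(-2*(-85)*(63 - 85) + (162 + 33*99)) = √(-2*(-85)*(-22) + (162 + 3267)) = √(-3740 + 3429) = √(-311) = I*√311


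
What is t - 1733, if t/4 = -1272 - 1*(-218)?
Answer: -5949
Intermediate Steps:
t = -4216 (t = 4*(-1272 - 1*(-218)) = 4*(-1272 + 218) = 4*(-1054) = -4216)
t - 1733 = -4216 - 1733 = -5949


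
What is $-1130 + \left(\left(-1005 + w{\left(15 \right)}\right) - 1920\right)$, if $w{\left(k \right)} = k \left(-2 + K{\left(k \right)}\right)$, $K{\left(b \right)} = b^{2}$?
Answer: $-710$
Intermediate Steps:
$w{\left(k \right)} = k \left(-2 + k^{2}\right)$
$-1130 + \left(\left(-1005 + w{\left(15 \right)}\right) - 1920\right) = -1130 - \left(2925 - 15 \left(-2 + 15^{2}\right)\right) = -1130 - \left(2925 - 15 \left(-2 + 225\right)\right) = -1130 + \left(\left(-1005 + 15 \cdot 223\right) - 1920\right) = -1130 + \left(\left(-1005 + 3345\right) - 1920\right) = -1130 + \left(2340 - 1920\right) = -1130 + 420 = -710$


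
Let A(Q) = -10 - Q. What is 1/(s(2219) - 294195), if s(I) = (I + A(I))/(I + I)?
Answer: -2219/652818710 ≈ -3.3991e-6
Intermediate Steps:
s(I) = -5/I (s(I) = (I + (-10 - I))/(I + I) = -10*1/(2*I) = -5/I)
1/(s(2219) - 294195) = 1/(-5/2219 - 294195) = 1/(-652818710/2219) = -2219/652818710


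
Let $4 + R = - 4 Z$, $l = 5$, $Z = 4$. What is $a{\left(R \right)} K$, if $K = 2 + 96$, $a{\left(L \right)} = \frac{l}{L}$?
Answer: $- \frac{49}{2} \approx -24.5$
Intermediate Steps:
$R = -20$ ($R = -4 - 16 = -20$)
$a{\left(L \right)} = \frac{5}{L}$
$K = 98$
$a{\left(R \right)} K = \frac{5}{-20} \cdot 98 = 5 \left(- \frac{1}{20}\right) 98 = \left(- \frac{1}{4}\right) 98 = - \frac{49}{2}$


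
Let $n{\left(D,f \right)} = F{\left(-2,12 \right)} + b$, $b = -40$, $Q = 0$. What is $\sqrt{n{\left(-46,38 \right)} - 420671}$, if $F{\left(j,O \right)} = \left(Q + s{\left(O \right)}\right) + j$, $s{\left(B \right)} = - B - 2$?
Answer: $i \sqrt{420727} \approx 648.63 i$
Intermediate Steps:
$s{\left(B \right)} = -2 - B$
$F{\left(j,O \right)} = -2 + j - O$ ($F{\left(j,O \right)} = \left(0 - \left(2 + O\right)\right) + j = \left(-2 - O\right) + j = -2 + j - O$)
$n{\left(D,f \right)} = -56$ ($n{\left(D,f \right)} = \left(-2 - 2 - 12\right) - 40 = -16 - 40 = -56$)
$\sqrt{n{\left(-46,38 \right)} - 420671} = \sqrt{-56 - 420671} = \sqrt{-420727} = i \sqrt{420727}$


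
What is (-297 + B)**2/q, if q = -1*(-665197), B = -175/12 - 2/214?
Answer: 160068007225/1096681025232 ≈ 0.14596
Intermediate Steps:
B = -18737/1284 (B = -175*1/12 - 2*1/214 = -175/12 - 1/107 = -18737/1284 ≈ -14.593)
q = 665197
(-297 + B)**2/q = (-297 - 18737/1284)**2/665197 = (-400085/1284)**2*(1/665197) = (160068007225/1648656)*(1/665197) = 160068007225/1096681025232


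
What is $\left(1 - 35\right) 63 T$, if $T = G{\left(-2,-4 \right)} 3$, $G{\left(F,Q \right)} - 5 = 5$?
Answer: $-64260$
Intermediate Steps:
$G{\left(F,Q \right)} = 10$ ($G{\left(F,Q \right)} = 5 + 5 = 10$)
$T = 30$ ($T = 10 \cdot 3 = 30$)
$\left(1 - 35\right) 63 T = \left(1 - 35\right) 63 \cdot 30 = \left(-34\right) 63 \cdot 30 = \left(-2142\right) 30 = -64260$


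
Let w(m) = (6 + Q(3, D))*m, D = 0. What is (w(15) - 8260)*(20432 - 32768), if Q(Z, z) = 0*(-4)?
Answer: 100785120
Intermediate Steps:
Q(Z, z) = 0
w(m) = 6*m (w(m) = (6 + 0)*m = 6*m)
(w(15) - 8260)*(20432 - 32768) = (6*15 - 8260)*(20432 - 32768) = (90 - 8260)*(-12336) = -8170*(-12336) = 100785120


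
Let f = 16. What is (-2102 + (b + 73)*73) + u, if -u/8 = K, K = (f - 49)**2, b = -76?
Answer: -11033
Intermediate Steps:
K = 1089 (K = (16 - 49)**2 = (-33)**2 = 1089)
u = -8712 (u = -8*1089 = -8712)
(-2102 + (b + 73)*73) + u = (-2102 + (-76 + 73)*73) - 8712 = (-2102 - 3*73) - 8712 = (-2102 - 219) - 8712 = -2321 - 8712 = -11033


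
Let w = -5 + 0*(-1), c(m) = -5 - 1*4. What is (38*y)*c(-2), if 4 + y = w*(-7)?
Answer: -10602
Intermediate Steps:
c(m) = -9 (c(m) = -5 - 4 = -9)
w = -5 (w = -5 + 0 = -5)
y = 31 (y = -4 - 5*(-7) = -4 + 35 = 31)
(38*y)*c(-2) = (38*31)*(-9) = 1178*(-9) = -10602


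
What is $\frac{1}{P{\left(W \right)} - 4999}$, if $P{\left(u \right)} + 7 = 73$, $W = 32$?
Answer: $- \frac{1}{4933} \approx -0.00020272$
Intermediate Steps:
$P{\left(u \right)} = 66$ ($P{\left(u \right)} = -7 + 73 = 66$)
$\frac{1}{P{\left(W \right)} - 4999} = \frac{1}{66 - 4999} = \frac{1}{-4933} = - \frac{1}{4933}$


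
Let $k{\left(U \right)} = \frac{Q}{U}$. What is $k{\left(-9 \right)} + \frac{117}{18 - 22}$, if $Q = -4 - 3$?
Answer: $- \frac{1025}{36} \approx -28.472$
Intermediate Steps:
$Q = -7$ ($Q = -4 - 3 = -7$)
$k{\left(U \right)} = - \frac{7}{U}$
$k{\left(-9 \right)} + \frac{117}{18 - 22} = - \frac{7}{-9} + \frac{117}{18 - 22} = \left(-7\right) \left(- \frac{1}{9}\right) + \frac{117}{-4} = \frac{7}{9} + 117 \left(- \frac{1}{4}\right) = \frac{7}{9} - \frac{117}{4} = - \frac{1025}{36}$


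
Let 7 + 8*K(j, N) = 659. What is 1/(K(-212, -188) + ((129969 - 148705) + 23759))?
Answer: 2/10209 ≈ 0.00019591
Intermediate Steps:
K(j, N) = 163/2 (K(j, N) = -7/8 + (1/8)*659 = -7/8 + 659/8 = 163/2)
1/(K(-212, -188) + ((129969 - 148705) + 23759)) = 1/(163/2 + ((129969 - 148705) + 23759)) = 1/(163/2 + (-18736 + 23759)) = 1/(163/2 + 5023) = 1/(10209/2) = 2/10209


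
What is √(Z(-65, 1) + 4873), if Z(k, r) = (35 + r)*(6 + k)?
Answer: √2749 ≈ 52.431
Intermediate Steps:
Z(k, r) = (6 + k)*(35 + r)
√(Z(-65, 1) + 4873) = √((210 + 6*1 + 35*(-65) - 65*1) + 4873) = √((210 + 6 - 2275 - 65) + 4873) = √(-2124 + 4873) = √2749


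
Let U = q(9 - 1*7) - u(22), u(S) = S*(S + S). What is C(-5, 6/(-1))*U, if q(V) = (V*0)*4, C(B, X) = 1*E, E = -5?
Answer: 4840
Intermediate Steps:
C(B, X) = -5 (C(B, X) = 1*(-5) = -5)
u(S) = 2*S² (u(S) = S*(2*S) = 2*S²)
q(V) = 0 (q(V) = 0*4 = 0)
U = -968 (U = 0 - 2*22² = 0 - 2*484 = 0 - 1*968 = 0 - 968 = -968)
C(-5, 6/(-1))*U = -5*(-968) = 4840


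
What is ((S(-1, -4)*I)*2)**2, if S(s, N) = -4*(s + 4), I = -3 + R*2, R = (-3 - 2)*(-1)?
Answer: 28224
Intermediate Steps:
R = 5 (R = -5*(-1) = 5)
I = 7 (I = -3 + 5*2 = -3 + 10 = 7)
S(s, N) = -16 - 4*s (S(s, N) = -4*(4 + s) = -16 - 4*s)
((S(-1, -4)*I)*2)**2 = (((-16 - 4*(-1))*7)*2)**2 = (((-16 + 4)*7)*2)**2 = (-12*7*2)**2 = (-84*2)**2 = (-168)**2 = 28224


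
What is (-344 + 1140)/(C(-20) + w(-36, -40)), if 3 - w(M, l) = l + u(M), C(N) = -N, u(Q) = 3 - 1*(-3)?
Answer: 796/57 ≈ 13.965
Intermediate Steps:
u(Q) = 6 (u(Q) = 3 + 3 = 6)
w(M, l) = -3 - l (w(M, l) = 3 - (l + 6) = 3 - (6 + l) = 3 + (-6 - l) = -3 - l)
(-344 + 1140)/(C(-20) + w(-36, -40)) = (-344 + 1140)/(-1*(-20) + (-3 - 1*(-40))) = 796/(20 + (-3 + 40)) = 796/(20 + 37) = 796/57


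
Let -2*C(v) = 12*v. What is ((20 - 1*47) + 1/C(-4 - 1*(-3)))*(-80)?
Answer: 6440/3 ≈ 2146.7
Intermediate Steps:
C(v) = -6*v
((20 - 1*47) + 1/C(-4 - 1*(-3)))*(-80) = ((20 - 1*47) + 1/(-6*(-4 - 1*(-3))))*(-80) = ((20 - 47) + 1/(-6*(-4 + 3)))*(-80) = (-27 + 1/(-6*(-1)))*(-80) = (-27 + 1/6)*(-80) = -161/6*(-80) = 6440/3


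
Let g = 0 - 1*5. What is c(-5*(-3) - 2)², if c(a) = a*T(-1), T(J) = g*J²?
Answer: 4225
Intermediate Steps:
g = -5 (g = 0 - 5 = -5)
T(J) = -5*J²
c(a) = -5*a (c(a) = a*(-5*(-1)²) = a*(-5*1) = a*(-5) = -5*a)
c(-5*(-3) - 2)² = (-5*(-5*(-3) - 2))² = (-5*(15 - 2))² = (-5*13)² = (-65)² = 4225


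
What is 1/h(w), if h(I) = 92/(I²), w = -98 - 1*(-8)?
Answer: 2025/23 ≈ 88.043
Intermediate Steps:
w = -90 (w = -98 + 8 = -90)
h(I) = 92/I²
1/h(w) = 1/(92/(-90)²) = 1/(92*(1/8100)) = 1/(23/2025) = 2025/23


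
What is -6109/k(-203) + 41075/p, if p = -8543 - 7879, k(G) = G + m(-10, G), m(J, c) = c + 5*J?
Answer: 13598633/1248072 ≈ 10.896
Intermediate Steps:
k(G) = -50 + 2*G (k(G) = G + (G + 5*(-10)) = G + (G - 50) = G + (-50 + G) = -50 + 2*G)
p = -16422
-6109/k(-203) + 41075/p = -6109/(-50 + 2*(-203)) + 41075/(-16422) = -6109/(-50 - 406) + 41075*(-1/16422) = -6109/(-456) - 41075/16422 = -6109*(-1/456) - 41075/16422 = 6109/456 - 41075/16422 = 13598633/1248072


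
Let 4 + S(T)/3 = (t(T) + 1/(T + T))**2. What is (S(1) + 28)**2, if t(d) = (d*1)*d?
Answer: 8281/16 ≈ 517.56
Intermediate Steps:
t(d) = d**2 (t(d) = d*d = d**2)
S(T) = -12 + 3*(T**2 + 1/(2*T))**2 (S(T) = -12 + 3*(T**2 + 1/(T + T))**2 = -12 + 3*(T**2 + 1/(2*T))**2)
(S(1) + 28)**2 = ((-12 + (3/4)*(1 + 2*1**3)**2/1**2) + 28)**2 = ((-12 + (3/4)*1*(1 + 2*1)**2) + 28)**2 = ((-12 + (3/4)*1*(1 + 2)**2) + 28)**2 = ((-12 + (3/4)*1*3**2) + 28)**2 = ((-12 + (3/4)*1*9) + 28)**2 = ((-12 + 27/4) + 28)**2 = (-21/4 + 28)**2 = (91/4)**2 = 8281/16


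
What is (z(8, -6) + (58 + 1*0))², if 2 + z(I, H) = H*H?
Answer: 8464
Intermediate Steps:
z(I, H) = -2 + H² (z(I, H) = -2 + H*H = -2 + H²)
(z(8, -6) + (58 + 1*0))² = ((-2 + (-6)²) + (58 + 1*0))² = ((-2 + 36) + (58 + 0))² = (34 + 58)² = 92² = 8464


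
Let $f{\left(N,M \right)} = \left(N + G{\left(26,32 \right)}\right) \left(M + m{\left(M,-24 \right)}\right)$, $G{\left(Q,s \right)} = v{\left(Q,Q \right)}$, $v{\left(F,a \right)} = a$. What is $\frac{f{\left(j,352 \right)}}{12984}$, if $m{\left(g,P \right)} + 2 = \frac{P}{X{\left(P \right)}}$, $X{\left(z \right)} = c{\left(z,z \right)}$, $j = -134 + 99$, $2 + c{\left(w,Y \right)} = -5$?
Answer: $- \frac{3711}{15148} \approx -0.24498$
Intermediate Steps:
$c{\left(w,Y \right)} = -7$ ($c{\left(w,Y \right)} = -2 - 5 = -7$)
$j = -35$
$X{\left(z \right)} = -7$
$m{\left(g,P \right)} = -2 - \frac{P}{7}$ ($m{\left(g,P \right)} = -2 + \frac{P}{-7} = -2 + P \left(- \frac{1}{7}\right) = -2 - \frac{P}{7}$)
$G{\left(Q,s \right)} = Q$
$f{\left(N,M \right)} = \left(26 + N\right) \left(\frac{10}{7} + M\right)$ ($f{\left(N,M \right)} = \left(N + 26\right) \left(M - - \frac{10}{7}\right) = \left(26 + N\right) \left(M + \left(-2 + \frac{24}{7}\right)\right) = \left(26 + N\right) \left(M + \frac{10}{7}\right) = \left(26 + N\right) \left(\frac{10}{7} + M\right)$)
$\frac{f{\left(j,352 \right)}}{12984} = \frac{\frac{260}{7} + 26 \cdot 352 + \frac{10}{7} \left(-35\right) + 352 \left(-35\right)}{12984} = \left(\frac{260}{7} + 9152 - 50 - 12320\right) \frac{1}{12984} = \left(- \frac{22266}{7}\right) \frac{1}{12984} = - \frac{3711}{15148}$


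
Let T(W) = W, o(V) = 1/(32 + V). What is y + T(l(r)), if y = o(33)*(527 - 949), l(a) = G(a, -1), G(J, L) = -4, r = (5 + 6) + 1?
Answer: -682/65 ≈ -10.492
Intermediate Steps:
r = 12 (r = 11 + 1 = 12)
l(a) = -4
y = -422/65 (y = (527 - 949)/(32 + 33) = -422/65 ≈ -6.4923)
y + T(l(r)) = -422/65 - 4 = -682/65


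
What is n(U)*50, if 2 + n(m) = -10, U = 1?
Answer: -600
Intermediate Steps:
n(m) = -12 (n(m) = -2 - 10 = -12)
n(U)*50 = -12*50 = -600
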